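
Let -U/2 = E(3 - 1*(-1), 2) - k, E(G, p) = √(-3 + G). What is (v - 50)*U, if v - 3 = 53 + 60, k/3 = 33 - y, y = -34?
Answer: 26400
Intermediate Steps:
k = 201 (k = 3*(33 - 1*(-34)) = 3*(33 + 34) = 3*67 = 201)
U = 400 (U = -2*(√(-3 + (3 - 1*(-1))) - 1*201) = -2*(√(-3 + (3 + 1)) - 201) = -2*(√(-3 + 4) - 201) = -2*(√1 - 201) = -2*(1 - 201) = -2*(-200) = 400)
v = 116 (v = 3 + (53 + 60) = 3 + 113 = 116)
(v - 50)*U = (116 - 50)*400 = 66*400 = 26400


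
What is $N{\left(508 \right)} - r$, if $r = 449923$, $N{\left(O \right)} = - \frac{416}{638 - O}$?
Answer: $- \frac{2249631}{5} \approx -4.4993 \cdot 10^{5}$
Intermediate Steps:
$N{\left(508 \right)} - r = \frac{416}{-638 + 508} - 449923 = \frac{416}{-130} - 449923 = 416 \left(- \frac{1}{130}\right) - 449923 = - \frac{16}{5} - 449923 = - \frac{2249631}{5}$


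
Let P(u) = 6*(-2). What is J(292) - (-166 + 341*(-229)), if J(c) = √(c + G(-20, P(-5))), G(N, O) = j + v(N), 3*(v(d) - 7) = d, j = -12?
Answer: 78255 + 29*√3/3 ≈ 78272.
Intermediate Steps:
v(d) = 7 + d/3
P(u) = -12
G(N, O) = -5 + N/3 (G(N, O) = -12 + (7 + N/3) = -5 + N/3)
J(c) = √(-35/3 + c) (J(c) = √(c + (-5 + (⅓)*(-20))) = √(c + (-5 - 20/3)) = √(c - 35/3) = √(-35/3 + c))
J(292) - (-166 + 341*(-229)) = √(-105 + 9*292)/3 - (-166 + 341*(-229)) = √(-105 + 2628)/3 - (-166 - 78089) = √2523/3 - 1*(-78255) = (29*√3)/3 + 78255 = 29*√3/3 + 78255 = 78255 + 29*√3/3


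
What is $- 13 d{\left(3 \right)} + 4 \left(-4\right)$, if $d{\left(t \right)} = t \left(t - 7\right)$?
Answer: $140$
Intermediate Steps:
$d{\left(t \right)} = t \left(-7 + t\right)$
$- 13 d{\left(3 \right)} + 4 \left(-4\right) = - 13 \cdot 3 \left(-7 + 3\right) + 4 \left(-4\right) = - 13 \cdot 3 \left(-4\right) - 16 = \left(-13\right) \left(-12\right) - 16 = 156 - 16 = 140$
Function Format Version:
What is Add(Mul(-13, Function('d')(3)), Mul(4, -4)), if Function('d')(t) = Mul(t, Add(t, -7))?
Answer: 140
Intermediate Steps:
Function('d')(t) = Mul(t, Add(-7, t))
Add(Mul(-13, Function('d')(3)), Mul(4, -4)) = Add(Mul(-13, Mul(3, Add(-7, 3))), Mul(4, -4)) = Add(Mul(-13, Mul(3, -4)), -16) = Add(Mul(-13, -12), -16) = Add(156, -16) = 140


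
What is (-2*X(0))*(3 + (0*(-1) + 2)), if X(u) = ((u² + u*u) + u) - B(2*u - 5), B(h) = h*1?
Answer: -50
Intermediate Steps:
B(h) = h
X(u) = 5 - u + 2*u² (X(u) = ((u² + u*u) + u) - (2*u - 5) = ((u² + u²) + u) - (-5 + 2*u) = (2*u² + u) + (5 - 2*u) = (u + 2*u²) + (5 - 2*u) = 5 - u + 2*u²)
(-2*X(0))*(3 + (0*(-1) + 2)) = (-2*(5 - 1*0 + 2*0²))*(3 + (0*(-1) + 2)) = (-2*(5 + 0 + 2*0))*(3 + (0 + 2)) = (-2*(5 + 0 + 0))*(3 + 2) = -2*5*5 = -10*5 = -50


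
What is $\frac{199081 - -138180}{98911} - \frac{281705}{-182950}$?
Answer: $\frac{17913124641}{3619153490} \approx 4.9495$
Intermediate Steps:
$\frac{199081 - -138180}{98911} - \frac{281705}{-182950} = \left(199081 + 138180\right) \frac{1}{98911} - - \frac{56341}{36590} = 337261 \cdot \frac{1}{98911} + \frac{56341}{36590} = \frac{337261}{98911} + \frac{56341}{36590} = \frac{17913124641}{3619153490}$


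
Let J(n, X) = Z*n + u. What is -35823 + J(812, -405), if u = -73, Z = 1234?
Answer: 966112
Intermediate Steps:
J(n, X) = -73 + 1234*n (J(n, X) = 1234*n - 73 = -73 + 1234*n)
-35823 + J(812, -405) = -35823 + (-73 + 1234*812) = -35823 + (-73 + 1002008) = -35823 + 1001935 = 966112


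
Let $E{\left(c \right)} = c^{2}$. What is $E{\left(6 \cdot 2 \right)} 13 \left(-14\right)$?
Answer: $-26208$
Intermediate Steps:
$E{\left(6 \cdot 2 \right)} 13 \left(-14\right) = \left(6 \cdot 2\right)^{2} \cdot 13 \left(-14\right) = 12^{2} \cdot 13 \left(-14\right) = 144 \cdot 13 \left(-14\right) = 1872 \left(-14\right) = -26208$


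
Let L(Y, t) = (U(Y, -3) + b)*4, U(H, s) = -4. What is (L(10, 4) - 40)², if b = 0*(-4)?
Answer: 3136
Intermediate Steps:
b = 0
L(Y, t) = -16 (L(Y, t) = (-4 + 0)*4 = -4*4 = -16)
(L(10, 4) - 40)² = (-16 - 40)² = (-56)² = 3136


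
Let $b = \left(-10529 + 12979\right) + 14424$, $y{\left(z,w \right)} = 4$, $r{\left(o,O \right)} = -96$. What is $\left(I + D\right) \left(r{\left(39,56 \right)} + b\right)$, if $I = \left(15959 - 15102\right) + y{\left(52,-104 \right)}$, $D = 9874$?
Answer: $180111830$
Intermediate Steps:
$b = 16874$ ($b = 2450 + 14424 = 16874$)
$I = 861$ ($I = \left(15959 - 15102\right) + 4 = 857 + 4 = 861$)
$\left(I + D\right) \left(r{\left(39,56 \right)} + b\right) = \left(861 + 9874\right) \left(-96 + 16874\right) = 10735 \cdot 16778 = 180111830$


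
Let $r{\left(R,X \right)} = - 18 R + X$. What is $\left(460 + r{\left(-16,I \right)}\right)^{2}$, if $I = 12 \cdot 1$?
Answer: $577600$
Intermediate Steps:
$I = 12$
$r{\left(R,X \right)} = X - 18 R$
$\left(460 + r{\left(-16,I \right)}\right)^{2} = \left(460 + \left(12 - -288\right)\right)^{2} = \left(460 + \left(12 + 288\right)\right)^{2} = \left(460 + 300\right)^{2} = 760^{2} = 577600$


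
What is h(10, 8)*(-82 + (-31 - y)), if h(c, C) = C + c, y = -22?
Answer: -1638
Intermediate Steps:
h(10, 8)*(-82 + (-31 - y)) = (8 + 10)*(-82 + (-31 - 1*(-22))) = 18*(-82 + (-31 + 22)) = 18*(-82 - 9) = 18*(-91) = -1638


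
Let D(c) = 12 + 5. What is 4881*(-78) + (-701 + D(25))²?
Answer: 87138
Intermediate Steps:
D(c) = 17
4881*(-78) + (-701 + D(25))² = 4881*(-78) + (-701 + 17)² = -380718 + (-684)² = -380718 + 467856 = 87138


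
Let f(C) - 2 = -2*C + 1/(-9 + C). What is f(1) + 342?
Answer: 2735/8 ≈ 341.88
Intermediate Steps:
f(C) = 2 + 1/(-9 + C) - 2*C (f(C) = 2 + (-2*C + 1/(-9 + C)) = 2 + (1/(-9 + C) - 2*C) = 2 + 1/(-9 + C) - 2*C)
f(1) + 342 = (-17 - 2*1² + 20*1)/(-9 + 1) + 342 = (-17 - 2*1 + 20)/(-8) + 342 = -(-17 - 2 + 20)/8 + 342 = -⅛*1 + 342 = -⅛ + 342 = 2735/8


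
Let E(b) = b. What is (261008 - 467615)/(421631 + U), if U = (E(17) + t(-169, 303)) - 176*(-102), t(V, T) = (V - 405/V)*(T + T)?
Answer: -34916583/57229864 ≈ -0.61011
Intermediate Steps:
t(V, T) = 2*T*(V - 405/V) (t(V, T) = (V - 405/V)*(2*T) = 2*T*(V - 405/V))
U = -14025775/169 (U = (17 + 2*303*(-405 + (-169)**2)/(-169)) - 176*(-102) = (17 + 2*303*(-1/169)*(-405 + 28561)) + 17952 = (17 + 2*303*(-1/169)*28156) + 17952 = (17 - 17062536/169) + 17952 = -17059663/169 + 17952 = -14025775/169 ≈ -82993.)
(261008 - 467615)/(421631 + U) = (261008 - 467615)/(421631 - 14025775/169) = -206607/57229864/169 = -206607*169/57229864 = -34916583/57229864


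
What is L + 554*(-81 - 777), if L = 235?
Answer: -475097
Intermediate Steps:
L + 554*(-81 - 777) = 235 + 554*(-81 - 777) = 235 + 554*(-858) = 235 - 475332 = -475097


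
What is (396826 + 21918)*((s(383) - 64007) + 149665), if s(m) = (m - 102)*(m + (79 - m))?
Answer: 45164471608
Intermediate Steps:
s(m) = -8058 + 79*m (s(m) = (-102 + m)*79 = -8058 + 79*m)
(396826 + 21918)*((s(383) - 64007) + 149665) = (396826 + 21918)*(((-8058 + 79*383) - 64007) + 149665) = 418744*(((-8058 + 30257) - 64007) + 149665) = 418744*((22199 - 64007) + 149665) = 418744*(-41808 + 149665) = 418744*107857 = 45164471608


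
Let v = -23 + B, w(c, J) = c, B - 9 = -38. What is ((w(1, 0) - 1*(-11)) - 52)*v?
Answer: 2080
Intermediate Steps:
B = -29 (B = 9 - 38 = -29)
v = -52 (v = -23 - 29 = -52)
((w(1, 0) - 1*(-11)) - 52)*v = ((1 - 1*(-11)) - 52)*(-52) = ((1 + 11) - 52)*(-52) = (12 - 52)*(-52) = -40*(-52) = 2080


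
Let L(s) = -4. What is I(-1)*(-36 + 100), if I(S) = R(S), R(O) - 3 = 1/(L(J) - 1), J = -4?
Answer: 896/5 ≈ 179.20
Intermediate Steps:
R(O) = 14/5 (R(O) = 3 + 1/(-4 - 1) = 3 + 1/(-5) = 3 - ⅕ = 14/5)
I(S) = 14/5
I(-1)*(-36 + 100) = 14*(-36 + 100)/5 = (14/5)*64 = 896/5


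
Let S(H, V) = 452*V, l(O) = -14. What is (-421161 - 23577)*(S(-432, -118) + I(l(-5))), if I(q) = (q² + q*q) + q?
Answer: 23552435004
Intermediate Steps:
I(q) = q + 2*q² (I(q) = (q² + q²) + q = 2*q² + q = q + 2*q²)
(-421161 - 23577)*(S(-432, -118) + I(l(-5))) = (-421161 - 23577)*(452*(-118) - 14*(1 + 2*(-14))) = -444738*(-53336 - 14*(1 - 28)) = -444738*(-53336 - 14*(-27)) = -444738*(-53336 + 378) = -444738*(-52958) = 23552435004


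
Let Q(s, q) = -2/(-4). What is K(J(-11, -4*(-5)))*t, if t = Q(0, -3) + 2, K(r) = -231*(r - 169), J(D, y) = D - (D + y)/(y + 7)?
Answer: 208285/2 ≈ 1.0414e+5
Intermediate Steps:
Q(s, q) = ½ (Q(s, q) = -2*(-¼) = ½)
J(D, y) = D - (D + y)/(7 + y)
K(r) = 39039 - 231*r (K(r) = -231*(-169 + r) = 39039 - 231*r)
t = 5/2 (t = ½ + 2 = 5/2 ≈ 2.5000)
K(J(-11, -4*(-5)))*t = (39039 - 231*(-(-4)*(-5) + 6*(-11) - (-44)*(-5))/(7 - 4*(-5)))*(5/2) = (39039 - 231*(-1*20 - 66 - 11*20)/(7 + 20))*(5/2) = (39039 - 231*(-20 - 66 - 220)/27)*(5/2) = (39039 - 77*(-306)/9)*(5/2) = (39039 - 231*(-34/3))*(5/2) = (39039 + 2618)*(5/2) = 41657*(5/2) = 208285/2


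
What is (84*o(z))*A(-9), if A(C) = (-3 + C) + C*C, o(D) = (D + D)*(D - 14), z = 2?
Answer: -278208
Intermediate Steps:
o(D) = 2*D*(-14 + D) (o(D) = (2*D)*(-14 + D) = 2*D*(-14 + D))
A(C) = -3 + C + C**2 (A(C) = (-3 + C) + C**2 = -3 + C + C**2)
(84*o(z))*A(-9) = (84*(2*2*(-14 + 2)))*(-3 - 9 + (-9)**2) = (84*(2*2*(-12)))*(-3 - 9 + 81) = (84*(-48))*69 = -4032*69 = -278208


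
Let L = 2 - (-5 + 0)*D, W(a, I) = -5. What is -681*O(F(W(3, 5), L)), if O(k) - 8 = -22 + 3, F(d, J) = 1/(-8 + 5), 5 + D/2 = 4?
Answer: 7491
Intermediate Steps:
D = -2 (D = -10 + 2*4 = -10 + 8 = -2)
L = -8 (L = 2 - (-5 + 0)*(-2) = 2 - (-5)*(-2) = 2 - 1*10 = 2 - 10 = -8)
F(d, J) = -⅓ (F(d, J) = 1/(-3) = -⅓)
O(k) = -11 (O(k) = 8 + (-22 + 3) = 8 - 19 = -11)
-681*O(F(W(3, 5), L)) = -681*(-11) = 7491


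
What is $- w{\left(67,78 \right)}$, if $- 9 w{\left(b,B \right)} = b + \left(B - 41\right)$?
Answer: $\frac{104}{9} \approx 11.556$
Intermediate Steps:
$w{\left(b,B \right)} = \frac{41}{9} - \frac{B}{9} - \frac{b}{9}$ ($w{\left(b,B \right)} = - \frac{b + \left(B - 41\right)}{9} = - \frac{b + \left(-41 + B\right)}{9} = - \frac{-41 + B + b}{9} = \frac{41}{9} - \frac{B}{9} - \frac{b}{9}$)
$- w{\left(67,78 \right)} = - (\frac{41}{9} - \frac{26}{3} - \frac{67}{9}) = \left(-1\right) \left(- \frac{104}{9}\right) = \frac{104}{9}$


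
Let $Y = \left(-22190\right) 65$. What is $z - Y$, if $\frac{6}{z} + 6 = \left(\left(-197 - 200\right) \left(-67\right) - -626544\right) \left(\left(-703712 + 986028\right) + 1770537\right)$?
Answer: $\frac{1933912351873506556}{1340806566973} \approx 1.4424 \cdot 10^{6}$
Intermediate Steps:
$Y = -1442350$
$z = \frac{6}{1340806566973}$ ($z = \frac{6}{-6 + \left(\left(-197 - 200\right) \left(-67\right) - -626544\right) \left(\left(-703712 + 986028\right) + 1770537\right)} = \frac{6}{-6 + \left(\left(-397\right) \left(-67\right) + 626544\right) \left(282316 + 1770537\right)} = \frac{6}{-6 + \left(26599 + 626544\right) 2052853} = \frac{6}{-6 + 653143 \cdot 2052853} = \frac{6}{-6 + 1340806566979} = \frac{6}{1340806566973} \approx 4.4749 \cdot 10^{-12}$)
$z - Y = \frac{6}{1340806566973} - -1442350 = \frac{6}{1340806566973} + 1442350 = \frac{1933912351873506556}{1340806566973}$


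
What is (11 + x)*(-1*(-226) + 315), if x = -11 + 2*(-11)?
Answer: -11902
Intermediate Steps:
x = -33 (x = -11 - 22 = -33)
(11 + x)*(-1*(-226) + 315) = (11 - 33)*(-1*(-226) + 315) = -22*(226 + 315) = -22*541 = -11902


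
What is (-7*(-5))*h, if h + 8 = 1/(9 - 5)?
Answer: -1085/4 ≈ -271.25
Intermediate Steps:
h = -31/4 (h = -8 + 1/(9 - 5) = -8 + 1/4 = -31/4 ≈ -7.7500)
(-7*(-5))*h = -7*(-5)*(-31/4) = 35*(-31/4) = -1085/4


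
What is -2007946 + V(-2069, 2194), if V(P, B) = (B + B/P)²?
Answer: 11990574317958/4280761 ≈ 2.8010e+6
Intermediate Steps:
-2007946 + V(-2069, 2194) = -2007946 + 2194²*(1 - 2069)²/(-2069)² = -2007946 + 4813636*(1/4280761)*(-2068)² = -2007946 + 4813636*(1/4280761)*4276624 = -2007946 + 20586111244864/4280761 = 11990574317958/4280761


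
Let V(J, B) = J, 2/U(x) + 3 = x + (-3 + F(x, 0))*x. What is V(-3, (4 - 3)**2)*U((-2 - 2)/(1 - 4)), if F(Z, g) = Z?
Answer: 54/35 ≈ 1.5429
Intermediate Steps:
U(x) = 2/(-3 + x + x*(-3 + x)) (U(x) = 2/(-3 + (x + (-3 + x)*x)) = 2/(-3 + (x + x*(-3 + x))) = 2/(-3 + x + x*(-3 + x)))
V(-3, (4 - 3)**2)*U((-2 - 2)/(1 - 4)) = -6/(-3 + ((-2 - 2)/(1 - 4))**2 - 2*(-2 - 2)/(1 - 4)) = -6/(-3 + (-4/(-3))**2 - (-8)/(-3)) = -6/(-3 + (-4*(-1/3))**2 - (-8)*(-1)/3) = -6/(-3 + (4/3)**2 - 2*4/3) = -6/(-3 + 16/9 - 8/3) = -6/(-35/9) = -6*(-9)/35 = -3*(-18/35) = 54/35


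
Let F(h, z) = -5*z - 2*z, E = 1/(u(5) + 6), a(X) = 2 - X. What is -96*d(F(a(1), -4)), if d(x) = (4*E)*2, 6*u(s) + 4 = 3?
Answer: -4608/35 ≈ -131.66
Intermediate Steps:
u(s) = -⅙ (u(s) = -⅔ + (⅙)*3 = -⅔ + ½ = -⅙)
E = 6/35 (E = 1/(-⅙ + 6) = 1/(35/6) = 6/35 ≈ 0.17143)
F(h, z) = -7*z
d(x) = 48/35 (d(x) = (4*(6/35))*2 = (24/35)*2 = 48/35)
-96*d(F(a(1), -4)) = -96*48/35 = -4608/35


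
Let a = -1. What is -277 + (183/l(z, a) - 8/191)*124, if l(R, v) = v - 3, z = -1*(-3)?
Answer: -1137442/191 ≈ -5955.2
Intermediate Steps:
z = 3
l(R, v) = -3 + v
-277 + (183/l(z, a) - 8/191)*124 = -277 + (183/(-3 - 1) - 8/191)*124 = -277 + (183/(-4) - 8*1/191)*124 = -277 + (183*(-¼) - 8/191)*124 = -277 + (-183/4 - 8/191)*124 = -277 - 34985/764*124 = -277 - 1084535/191 = -1137442/191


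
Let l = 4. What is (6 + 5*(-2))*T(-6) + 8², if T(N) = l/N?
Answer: 200/3 ≈ 66.667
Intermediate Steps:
T(N) = 4/N
(6 + 5*(-2))*T(-6) + 8² = (6 + 5*(-2))*(4/(-6)) + 8² = (6 - 10)*(4*(-⅙)) + 64 = -4*(-⅔) + 64 = 8/3 + 64 = 200/3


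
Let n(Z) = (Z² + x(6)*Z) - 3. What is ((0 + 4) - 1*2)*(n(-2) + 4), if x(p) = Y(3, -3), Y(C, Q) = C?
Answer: -2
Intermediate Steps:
x(p) = 3
n(Z) = -3 + Z² + 3*Z (n(Z) = (Z² + 3*Z) - 3 = -3 + Z² + 3*Z)
((0 + 4) - 1*2)*(n(-2) + 4) = ((0 + 4) - 1*2)*((-3 + (-2)² + 3*(-2)) + 4) = (4 - 2)*((-3 + 4 - 6) + 4) = 2*(-5 + 4) = 2*(-1) = -2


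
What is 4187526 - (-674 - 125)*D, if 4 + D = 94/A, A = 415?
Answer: 1736572056/415 ≈ 4.1845e+6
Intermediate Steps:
D = -1566/415 (D = -4 + 94/415 = -1566/415 ≈ -3.7735)
4187526 - (-674 - 125)*D = 4187526 - (-674 - 125)*(-1566)/415 = 4187526 - (-799)*(-1566)/415 = 4187526 - 1*1251234/415 = 4187526 - 1251234/415 = 1736572056/415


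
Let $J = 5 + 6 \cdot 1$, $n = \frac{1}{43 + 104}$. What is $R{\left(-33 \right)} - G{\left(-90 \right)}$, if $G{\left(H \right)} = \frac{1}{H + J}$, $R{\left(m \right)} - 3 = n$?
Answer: $\frac{35065}{11613} \approx 3.0195$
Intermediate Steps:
$n = \frac{1}{147} \approx 0.0068027$
$R{\left(m \right)} = \frac{442}{147}$ ($R{\left(m \right)} = 3 + \frac{1}{147} = \frac{442}{147}$)
$J = 11$ ($J = 5 + 6 = 11$)
$G{\left(H \right)} = \frac{1}{11 + H}$ ($G{\left(H \right)} = \frac{1}{H + 11} = \frac{1}{11 + H}$)
$R{\left(-33 \right)} - G{\left(-90 \right)} = \frac{442}{147} - \frac{1}{11 - 90} = \frac{442}{147} - \frac{1}{-79} = \frac{442}{147} - - \frac{1}{79} = \frac{442}{147} + \frac{1}{79} = \frac{35065}{11613}$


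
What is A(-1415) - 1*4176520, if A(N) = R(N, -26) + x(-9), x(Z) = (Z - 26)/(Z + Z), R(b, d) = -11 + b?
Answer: -75202993/18 ≈ -4.1779e+6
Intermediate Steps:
x(Z) = (-26 + Z)/(2*Z) (x(Z) = (-26 + Z)/((2*Z)) = (-26 + Z)*(1/(2*Z)) = (-26 + Z)/(2*Z))
A(N) = -163/18 + N (A(N) = (-11 + N) + (½)*(-26 - 9)/(-9) = (-11 + N) + (½)*(-⅑)*(-35) = (-11 + N) + 35/18 = -163/18 + N)
A(-1415) - 1*4176520 = (-163/18 - 1415) - 1*4176520 = -25633/18 - 4176520 = -75202993/18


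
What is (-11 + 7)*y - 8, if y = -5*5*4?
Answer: 392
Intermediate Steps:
y = -100 (y = -25*4 = -100)
(-11 + 7)*y - 8 = (-11 + 7)*(-100) - 8 = -4*(-100) - 8 = 400 - 8 = 392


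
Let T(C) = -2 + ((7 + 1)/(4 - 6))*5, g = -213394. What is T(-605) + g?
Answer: -213416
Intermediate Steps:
T(C) = -22 (T(C) = -2 + (8/(-2))*5 = -2 + (8*(-½))*5 = -2 - 4*5 = -2 - 20 = -22)
T(-605) + g = -22 - 213394 = -213416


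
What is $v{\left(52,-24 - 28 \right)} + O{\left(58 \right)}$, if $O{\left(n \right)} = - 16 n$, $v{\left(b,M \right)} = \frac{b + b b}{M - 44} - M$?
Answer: $- \frac{21713}{24} \approx -904.71$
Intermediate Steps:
$v{\left(b,M \right)} = - M + \frac{b + b^{2}}{-44 + M}$ ($v{\left(b,M \right)} = \frac{b + b^{2}}{-44 + M} - M = - M + \frac{b + b^{2}}{-44 + M}$)
$v{\left(52,-24 - 28 \right)} + O{\left(58 \right)} = \frac{52 + 52^{2} - \left(-24 - 28\right)^{2} + 44 \left(-24 - 28\right)}{-44 - 52} - 928 = \frac{52 + 2704 - \left(-24 - 28\right)^{2} + 44 \left(-24 - 28\right)}{-44 - 52} - 928 = \frac{52 + 2704 - \left(-52\right)^{2} + 44 \left(-52\right)}{-44 - 52} - 928 = \frac{52 + 2704 - 2704 - 2288}{-96} - 928 = - \frac{52 + 2704 - 2704 - 2288}{96} - 928 = \left(- \frac{1}{96}\right) \left(-2236\right) - 928 = \frac{559}{24} - 928 = - \frac{21713}{24}$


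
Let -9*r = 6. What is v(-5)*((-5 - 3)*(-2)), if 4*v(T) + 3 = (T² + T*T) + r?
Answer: 556/3 ≈ 185.33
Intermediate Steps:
r = -⅔ (r = -⅑*6 = -⅔ ≈ -0.66667)
v(T) = -11/12 + T²/2 (v(T) = -¾ + ((T² + T*T) - ⅔)/4 = -¾ + ((T² + T²) - ⅔)/4 = -¾ + (2*T² - ⅔)/4 = -¾ + (-⅔ + 2*T²)/4 = -¾ + (-⅙ + T²/2) = -11/12 + T²/2)
v(-5)*((-5 - 3)*(-2)) = (-11/12 + (½)*(-5)²)*((-5 - 3)*(-2)) = (-11/12 + (½)*25)*(-8*(-2)) = (-11/12 + 25/2)*16 = (139/12)*16 = 556/3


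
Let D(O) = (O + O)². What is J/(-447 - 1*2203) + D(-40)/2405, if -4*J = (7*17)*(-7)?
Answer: 13167327/5098600 ≈ 2.5825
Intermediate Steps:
D(O) = 4*O² (D(O) = (2*O)² = 4*O²)
J = 833/4 (J = -7*17*(-7)/4 = -119*(-7)/4 = -¼*(-833) = 833/4 ≈ 208.25)
J/(-447 - 1*2203) + D(-40)/2405 = 833/(4*(-447 - 1*2203)) + (4*(-40)²)/2405 = 833/(4*(-447 - 2203)) + (4*1600)*(1/2405) = (833/4)/(-2650) + 6400*(1/2405) = (833/4)*(-1/2650) + 1280/481 = -833/10600 + 1280/481 = 13167327/5098600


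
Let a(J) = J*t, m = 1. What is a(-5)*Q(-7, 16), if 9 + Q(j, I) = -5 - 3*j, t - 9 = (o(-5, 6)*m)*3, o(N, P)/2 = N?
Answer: 735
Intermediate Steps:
o(N, P) = 2*N
t = -21 (t = 9 + ((2*(-5))*1)*3 = 9 - 10*1*3 = 9 - 10*3 = 9 - 30 = -21)
Q(j, I) = -14 - 3*j (Q(j, I) = -9 + (-5 - 3*j) = -14 - 3*j)
a(J) = -21*J (a(J) = J*(-21) = -21*J)
a(-5)*Q(-7, 16) = (-21*(-5))*(-14 - 3*(-7)) = 105*(-14 + 21) = 105*7 = 735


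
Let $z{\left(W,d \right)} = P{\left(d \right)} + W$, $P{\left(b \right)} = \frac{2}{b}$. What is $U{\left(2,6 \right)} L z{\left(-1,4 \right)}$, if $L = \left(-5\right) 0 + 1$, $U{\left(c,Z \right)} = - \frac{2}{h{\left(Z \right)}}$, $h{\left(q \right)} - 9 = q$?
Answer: $\frac{1}{15} \approx 0.066667$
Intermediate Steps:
$h{\left(q \right)} = 9 + q$
$U{\left(c,Z \right)} = - \frac{2}{9 + Z}$
$z{\left(W,d \right)} = W + \frac{2}{d}$ ($z{\left(W,d \right)} = \frac{2}{d} + W = W + \frac{2}{d}$)
$L = 1$ ($L = 0 + 1 = 1$)
$U{\left(2,6 \right)} L z{\left(-1,4 \right)} = - \frac{2}{9 + 6} \cdot 1 \left(-1 + \frac{2}{4}\right) = - \frac{2}{15} \cdot 1 \left(-1 + 2 \cdot \frac{1}{4}\right) = \left(-2\right) \frac{1}{15} \cdot 1 \left(-1 + \frac{1}{2}\right) = \left(- \frac{2}{15}\right) 1 \left(- \frac{1}{2}\right) = \left(- \frac{2}{15}\right) \left(- \frac{1}{2}\right) = \frac{1}{15}$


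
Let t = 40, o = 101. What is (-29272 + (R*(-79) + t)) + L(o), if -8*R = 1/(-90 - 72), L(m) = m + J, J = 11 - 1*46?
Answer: -37799215/1296 ≈ -29166.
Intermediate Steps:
J = -35 (J = 11 - 46 = -35)
L(m) = -35 + m (L(m) = m - 35 = -35 + m)
R = 1/1296 (R = -1/(8*(-90 - 72)) = -1/8/(-162) = -1/8*(-1/162) = 1/1296 ≈ 0.00077160)
(-29272 + (R*(-79) + t)) + L(o) = (-29272 + ((1/1296)*(-79) + 40)) + (-35 + 101) = (-29272 + (-79/1296 + 40)) + 66 = (-29272 + 51761/1296) + 66 = -37884751/1296 + 66 = -37799215/1296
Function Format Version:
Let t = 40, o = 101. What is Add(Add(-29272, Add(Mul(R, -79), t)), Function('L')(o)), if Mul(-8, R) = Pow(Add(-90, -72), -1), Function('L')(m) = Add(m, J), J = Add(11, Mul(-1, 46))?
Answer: Rational(-37799215, 1296) ≈ -29166.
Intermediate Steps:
J = -35 (J = Add(11, -46) = -35)
Function('L')(m) = Add(-35, m) (Function('L')(m) = Add(m, -35) = Add(-35, m))
R = Rational(1, 1296) (R = Mul(Rational(-1, 8), Pow(Add(-90, -72), -1)) = Mul(Rational(-1, 8), Pow(-162, -1)) = Mul(Rational(-1, 8), Rational(-1, 162)) = Rational(1, 1296) ≈ 0.00077160)
Add(Add(-29272, Add(Mul(R, -79), t)), Function('L')(o)) = Add(Add(-29272, Add(Mul(Rational(1, 1296), -79), 40)), Add(-35, 101)) = Add(Add(-29272, Add(Rational(-79, 1296), 40)), 66) = Add(Add(-29272, Rational(51761, 1296)), 66) = Add(Rational(-37884751, 1296), 66) = Rational(-37799215, 1296)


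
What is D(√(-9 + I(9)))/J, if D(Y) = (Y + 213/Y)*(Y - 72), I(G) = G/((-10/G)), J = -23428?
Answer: -1959/234280 - 5877*I*√190/556415 ≈ -0.0083618 - 0.14559*I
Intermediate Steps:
I(G) = -G²/10 (I(G) = G*(-G/10) = -G²/10)
D(Y) = (-72 + Y)*(Y + 213/Y) (D(Y) = (Y + 213/Y)*(-72 + Y) = (-72 + Y)*(Y + 213/Y))
D(√(-9 + I(9)))/J = (213 + (√(-9 - ⅒*9²))² - 15336/√(-9 - ⅒*9²) - 72*√(-9 - ⅒*9²))/(-23428) = (213 + (√(-9 - ⅒*81))² - 15336/√(-9 - ⅒*81) - 72*√(-9 - ⅒*81))*(-1/23428) = (213 + (√(-9 - 81/10))² - 15336/√(-9 - 81/10) - 72*√(-9 - 81/10))*(-1/23428) = (213 + (√(-171/10))² - 15336*(-I*√190/57) - 108*I*√190/5)*(-1/23428) = (213 + (3*I*√190/10)² - 15336*(-I*√190/57) - 108*I*√190/5)*(-1/23428) = (213 - 171/10 - (-5112)*I*√190/19 - 108*I*√190/5)*(-1/23428) = (213 - 171/10 + 5112*I*√190/19 - 108*I*√190/5)*(-1/23428) = (1959/10 + 23508*I*√190/95)*(-1/23428) = -1959/234280 - 5877*I*√190/556415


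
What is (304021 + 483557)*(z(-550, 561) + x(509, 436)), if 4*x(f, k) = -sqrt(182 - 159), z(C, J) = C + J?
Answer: 8663358 - 393789*sqrt(23)/2 ≈ 7.7191e+6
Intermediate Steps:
x(f, k) = -sqrt(23)/4 (x(f, k) = (-sqrt(182 - 159))/4 = (-sqrt(23))/4 = -sqrt(23)/4)
(304021 + 483557)*(z(-550, 561) + x(509, 436)) = (304021 + 483557)*((-550 + 561) - sqrt(23)/4) = 787578*(11 - sqrt(23)/4) = 8663358 - 393789*sqrt(23)/2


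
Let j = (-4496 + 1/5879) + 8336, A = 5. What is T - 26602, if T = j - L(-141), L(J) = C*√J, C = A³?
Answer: -133817797/5879 - 125*I*√141 ≈ -22762.0 - 1484.3*I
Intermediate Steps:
C = 125 (C = 5³ = 125)
L(J) = 125*√J
j = 22575361/5879 (j = (-4496 + 1/5879) + 8336 = -26431983/5879 + 8336 = 22575361/5879 ≈ 3840.0)
T = 22575361/5879 - 125*I*√141 (T = 22575361/5879 - 125*√(-141) = 22575361/5879 - 125*I*√141 ≈ 3840.0 - 1484.3*I)
T - 26602 = (22575361/5879 - 125*I*√141) - 26602 = -133817797/5879 - 125*I*√141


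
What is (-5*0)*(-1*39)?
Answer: 0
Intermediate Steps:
(-5*0)*(-1*39) = 0*(-39) = 0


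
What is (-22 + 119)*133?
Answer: 12901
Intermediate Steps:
(-22 + 119)*133 = 97*133 = 12901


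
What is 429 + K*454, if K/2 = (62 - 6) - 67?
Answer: -9559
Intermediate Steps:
K = -22 (K = 2*((62 - 6) - 67) = 2*(56 - 67) = 2*(-11) = -22)
429 + K*454 = 429 - 22*454 = 429 - 9988 = -9559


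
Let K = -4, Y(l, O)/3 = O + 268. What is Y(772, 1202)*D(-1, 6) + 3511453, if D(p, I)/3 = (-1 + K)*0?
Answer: 3511453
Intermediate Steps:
Y(l, O) = 804 + 3*O (Y(l, O) = 3*(O + 268) = 3*(268 + O) = 804 + 3*O)
D(p, I) = 0 (D(p, I) = 3*((-1 - 4)*0) = 3*(-5*0) = 3*0 = 0)
Y(772, 1202)*D(-1, 6) + 3511453 = (804 + 3*1202)*0 + 3511453 = (804 + 3606)*0 + 3511453 = 4410*0 + 3511453 = 0 + 3511453 = 3511453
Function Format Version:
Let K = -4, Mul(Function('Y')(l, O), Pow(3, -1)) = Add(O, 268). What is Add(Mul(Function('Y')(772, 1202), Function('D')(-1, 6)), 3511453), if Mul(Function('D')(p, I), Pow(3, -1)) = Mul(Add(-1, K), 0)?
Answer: 3511453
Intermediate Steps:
Function('Y')(l, O) = Add(804, Mul(3, O)) (Function('Y')(l, O) = Mul(3, Add(O, 268)) = Mul(3, Add(268, O)) = Add(804, Mul(3, O)))
Function('D')(p, I) = 0 (Function('D')(p, I) = Mul(3, Mul(Add(-1, -4), 0)) = Mul(3, Mul(-5, 0)) = Mul(3, 0) = 0)
Add(Mul(Function('Y')(772, 1202), Function('D')(-1, 6)), 3511453) = Add(Mul(Add(804, Mul(3, 1202)), 0), 3511453) = Add(Mul(Add(804, 3606), 0), 3511453) = Add(Mul(4410, 0), 3511453) = Add(0, 3511453) = 3511453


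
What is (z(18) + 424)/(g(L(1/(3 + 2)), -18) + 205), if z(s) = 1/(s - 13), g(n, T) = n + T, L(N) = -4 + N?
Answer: 2121/916 ≈ 2.3155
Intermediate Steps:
g(n, T) = T + n
z(s) = 1/(-13 + s)
(z(18) + 424)/(g(L(1/(3 + 2)), -18) + 205) = (1/(-13 + 18) + 424)/((-18 + (-4 + 1/(3 + 2))) + 205) = (1/5 + 424)/((-18 + (-4 + 1/5)) + 205) = (⅕ + 424)/((-18 + (-4 + ⅕)) + 205) = 2121/(5*((-18 - 19/5) + 205)) = 2121/(5*(-109/5 + 205)) = 2121/(5*(916/5)) = (2121/5)*(5/916) = 2121/916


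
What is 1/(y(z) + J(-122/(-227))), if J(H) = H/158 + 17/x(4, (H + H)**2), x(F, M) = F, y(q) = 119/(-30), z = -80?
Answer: 1075980/308521 ≈ 3.4875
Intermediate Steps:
y(q) = -119/30 (y(q) = 119*(-1/30) = -119/30)
J(H) = 17/4 + H/158 (J(H) = H/158 + 17/4 = 17/4 + H/158)
1/(y(z) + J(-122/(-227))) = 1/(-119/30 + (17/4 + (-122/(-227))/158)) = 1/(-119/30 + (17/4 + (-122*(-1/227))/158)) = 1/(-119/30 + (17/4 + (1/158)*(122/227))) = 1/(-119/30 + (17/4 + 61/17933)) = 1/(-119/30 + 305105/71732) = 1/(308521/1075980) = 1075980/308521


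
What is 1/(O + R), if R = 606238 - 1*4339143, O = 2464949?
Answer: -1/1267956 ≈ -7.8867e-7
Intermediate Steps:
R = -3732905 (R = 606238 - 4339143 = -3732905)
1/(O + R) = 1/(2464949 - 3732905) = 1/(-1267956) = -1/1267956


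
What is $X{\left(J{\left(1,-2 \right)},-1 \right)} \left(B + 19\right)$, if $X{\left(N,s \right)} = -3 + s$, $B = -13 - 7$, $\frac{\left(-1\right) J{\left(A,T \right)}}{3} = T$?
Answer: $4$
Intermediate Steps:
$J{\left(A,T \right)} = - 3 T$
$B = -20$ ($B = -13 - 7 = -20$)
$X{\left(J{\left(1,-2 \right)},-1 \right)} \left(B + 19\right) = \left(-3 - 1\right) \left(-20 + 19\right) = \left(-4\right) \left(-1\right) = 4$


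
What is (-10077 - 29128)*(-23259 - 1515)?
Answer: 971264670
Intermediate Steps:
(-10077 - 29128)*(-23259 - 1515) = -39205*(-24774) = 971264670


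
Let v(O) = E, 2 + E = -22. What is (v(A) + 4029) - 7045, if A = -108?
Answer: -3040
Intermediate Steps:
E = -24 (E = -2 - 22 = -24)
v(O) = -24
(v(A) + 4029) - 7045 = (-24 + 4029) - 7045 = 4005 - 7045 = -3040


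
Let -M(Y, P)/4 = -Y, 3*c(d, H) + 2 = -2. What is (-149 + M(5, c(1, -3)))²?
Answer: 16641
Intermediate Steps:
c(d, H) = -4/3 (c(d, H) = -⅔ + (⅓)*(-2) = -⅔ - ⅔ = -4/3)
M(Y, P) = 4*Y (M(Y, P) = -(-4)*Y = 4*Y)
(-149 + M(5, c(1, -3)))² = (-149 + 4*5)² = (-149 + 20)² = (-129)² = 16641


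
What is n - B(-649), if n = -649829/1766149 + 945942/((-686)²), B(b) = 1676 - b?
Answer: -137931557487859/59367332486 ≈ -2323.4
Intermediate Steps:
n = 97490542091/59367332486 (n = -649829*1/1766149 + 945942/470596 = -649829/1766149 + 945942*(1/470596) = -649829/1766149 + 472971/235298 = 97490542091/59367332486 ≈ 1.6422)
n - B(-649) = 97490542091/59367332486 - (1676 - 1*(-649)) = 97490542091/59367332486 - (1676 + 649) = 97490542091/59367332486 - 1*2325 = 97490542091/59367332486 - 2325 = -137931557487859/59367332486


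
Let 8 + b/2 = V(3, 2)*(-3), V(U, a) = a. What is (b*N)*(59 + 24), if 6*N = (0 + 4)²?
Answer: -18592/3 ≈ -6197.3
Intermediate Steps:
b = -28 (b = -16 + 2*(2*(-3)) = -16 + 2*(-6) = -16 - 12 = -28)
N = 8/3 (N = (0 + 4)²/6 = (⅙)*4² = (⅙)*16 = 8/3 ≈ 2.6667)
(b*N)*(59 + 24) = (-28*8/3)*(59 + 24) = -224/3*83 = -18592/3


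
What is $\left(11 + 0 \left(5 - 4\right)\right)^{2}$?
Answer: $121$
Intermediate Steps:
$\left(11 + 0 \left(5 - 4\right)\right)^{2} = \left(11 + 0 \cdot 1\right)^{2} = \left(11 + 0\right)^{2} = 11^{2} = 121$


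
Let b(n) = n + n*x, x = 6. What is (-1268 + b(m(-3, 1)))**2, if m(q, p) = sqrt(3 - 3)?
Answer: 1607824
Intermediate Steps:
m(q, p) = 0 (m(q, p) = sqrt(0) = 0)
b(n) = 7*n (b(n) = n + n*6 = n + 6*n = 7*n)
(-1268 + b(m(-3, 1)))**2 = (-1268 + 7*0)**2 = (-1268 + 0)**2 = (-1268)**2 = 1607824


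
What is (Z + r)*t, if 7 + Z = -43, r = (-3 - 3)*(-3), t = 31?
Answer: -992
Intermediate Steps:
r = 18 (r = -6*(-3) = 18)
Z = -50 (Z = -7 - 43 = -50)
(Z + r)*t = (-50 + 18)*31 = -32*31 = -992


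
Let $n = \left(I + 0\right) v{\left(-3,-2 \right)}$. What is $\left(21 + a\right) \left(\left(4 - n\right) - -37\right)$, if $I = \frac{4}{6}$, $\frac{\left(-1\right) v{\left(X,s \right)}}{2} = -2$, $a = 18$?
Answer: $1495$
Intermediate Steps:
$v{\left(X,s \right)} = 4$ ($v{\left(X,s \right)} = \left(-2\right) \left(-2\right) = 4$)
$I = \frac{2}{3}$ ($I = 4 \cdot \frac{1}{6} = \frac{2}{3} \approx 0.66667$)
$n = \frac{8}{3}$ ($n = \left(\frac{2}{3} + 0\right) 4 = \frac{2}{3} \cdot 4 = \frac{8}{3} \approx 2.6667$)
$\left(21 + a\right) \left(\left(4 - n\right) - -37\right) = \left(21 + 18\right) \left(\left(4 - \frac{8}{3}\right) - -37\right) = 39 \left(\left(4 - \frac{8}{3}\right) + 37\right) = 39 \left(\frac{4}{3} + 37\right) = 39 \cdot \frac{115}{3} = 1495$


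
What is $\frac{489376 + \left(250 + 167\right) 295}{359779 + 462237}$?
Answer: $\frac{47107}{63232} \approx 0.74499$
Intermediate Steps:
$\frac{489376 + \left(250 + 167\right) 295}{359779 + 462237} = \frac{489376 + 417 \cdot 295}{822016} = \left(489376 + 123015\right) \frac{1}{822016} = 612391 \cdot \frac{1}{822016} = \frac{47107}{63232}$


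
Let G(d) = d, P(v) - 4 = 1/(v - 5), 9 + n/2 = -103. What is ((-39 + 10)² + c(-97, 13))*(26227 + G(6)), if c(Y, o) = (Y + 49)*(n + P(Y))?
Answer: 5084611225/17 ≈ 2.9909e+8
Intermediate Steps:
n = -224 (n = -18 + 2*(-103) = -18 - 206 = -224)
P(v) = 4 + 1/(-5 + v) (P(v) = 4 + 1/(v - 5) = 4 + 1/(-5 + v))
c(Y, o) = (-224 + (-19 + 4*Y)/(-5 + Y))*(49 + Y) (c(Y, o) = (Y + 49)*(-224 + (-19 + 4*Y)/(-5 + Y)) = (49 + Y)*(-224 + (-19 + 4*Y)/(-5 + Y)) = (-224 + (-19 + 4*Y)/(-5 + Y))*(49 + Y))
((-39 + 10)² + c(-97, 13))*(26227 + G(6)) = ((-39 + 10)² + (53949 - 9679*(-97) - 220*(-97)²)/(-5 - 97))*(26227 + 6) = ((-29)² + (53949 + 938863 - 220*9409)/(-102))*26233 = (841 - (53949 + 938863 - 2069980)/102)*26233 = (841 - 1/102*(-1077168))*26233 = (841 + 179528/17)*26233 = (193825/17)*26233 = 5084611225/17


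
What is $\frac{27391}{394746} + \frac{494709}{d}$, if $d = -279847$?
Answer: $- \frac{187619109737}{110468483862} \approx -1.6984$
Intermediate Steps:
$\frac{27391}{394746} + \frac{494709}{d} = \frac{27391}{394746} + \frac{494709}{-279847} = 27391 \cdot \frac{1}{394746} + 494709 \left(- \frac{1}{279847}\right) = \frac{27391}{394746} - \frac{494709}{279847} = - \frac{187619109737}{110468483862}$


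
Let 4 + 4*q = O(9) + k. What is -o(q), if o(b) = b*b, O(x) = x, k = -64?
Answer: -3481/16 ≈ -217.56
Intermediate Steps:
q = -59/4 (q = -1 + (9 - 64)/4 = -1 + (¼)*(-55) = -1 - 55/4 = -59/4 ≈ -14.750)
o(b) = b²
-o(q) = -(-59/4)² = -1*3481/16 = -3481/16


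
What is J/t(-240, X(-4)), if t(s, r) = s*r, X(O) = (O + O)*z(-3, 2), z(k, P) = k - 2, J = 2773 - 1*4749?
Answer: 247/1200 ≈ 0.20583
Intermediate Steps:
J = -1976 (J = 2773 - 4749 = -1976)
z(k, P) = -2 + k
X(O) = -10*O (X(O) = (O + O)*(-2 - 3) = (2*O)*(-5) = -10*O)
t(s, r) = r*s
J/t(-240, X(-4)) = -1976/(-10*(-4)*(-240)) = -1976/(40*(-240)) = -1976/(-9600) = -1976*(-1/9600) = 247/1200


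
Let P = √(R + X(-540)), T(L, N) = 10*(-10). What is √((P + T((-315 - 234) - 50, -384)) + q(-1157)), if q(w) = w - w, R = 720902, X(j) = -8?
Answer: √(-100 + √720894) ≈ 27.369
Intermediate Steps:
T(L, N) = -100
P = √720894 (P = √(720902 - 8) = √720894 ≈ 849.05)
q(w) = 0
√((P + T((-315 - 234) - 50, -384)) + q(-1157)) = √((√720894 - 100) + 0) = √((-100 + √720894) + 0) = √(-100 + √720894)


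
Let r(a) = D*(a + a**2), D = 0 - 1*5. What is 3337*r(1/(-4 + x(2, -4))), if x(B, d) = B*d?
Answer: 183535/144 ≈ 1274.5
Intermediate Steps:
D = -5 (D = 0 - 5 = -5)
r(a) = -5*a - 5*a**2 (r(a) = -5*(a + a**2) = -5*a - 5*a**2)
3337*r(1/(-4 + x(2, -4))) = 3337*(-5*(1 + 1/(-4 + 2*(-4)))/(-4 + 2*(-4))) = 3337*(-5*(1 + 1/(-4 - 8))/(-4 - 8)) = 3337*(-5*(1 + 1/(-12))/(-12)) = 3337*(-5*(-1/12)*(1 - 1/12)) = 3337*(-5*(-1/12)*11/12) = 3337*(55/144) = 183535/144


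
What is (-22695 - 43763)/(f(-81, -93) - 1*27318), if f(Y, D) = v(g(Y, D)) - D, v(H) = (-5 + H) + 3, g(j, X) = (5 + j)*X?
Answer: 66458/20159 ≈ 3.2967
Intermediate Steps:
g(j, X) = X*(5 + j)
v(H) = -2 + H
f(Y, D) = -2 - D + D*(5 + Y) (f(Y, D) = (-2 + D*(5 + Y)) - D = -2 - D + D*(5 + Y))
(-22695 - 43763)/(f(-81, -93) - 1*27318) = (-22695 - 43763)/((-2 - 1*(-93) - 93*(5 - 81)) - 1*27318) = -66458/((-2 + 93 - 93*(-76)) - 27318) = -66458/((-2 + 93 + 7068) - 27318) = -66458/(7159 - 27318) = -66458/(-20159) = -66458*(-1/20159) = 66458/20159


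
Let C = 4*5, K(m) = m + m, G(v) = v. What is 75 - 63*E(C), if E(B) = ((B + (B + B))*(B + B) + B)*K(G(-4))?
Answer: 1219755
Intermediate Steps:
K(m) = 2*m
C = 20
E(B) = -48*B² - 8*B (E(B) = ((B + (B + B))*(B + B) + B)*(2*(-4)) = ((B + 2*B)*(2*B) + B)*(-8) = ((3*B)*(2*B) + B)*(-8) = (6*B² + B)*(-8) = (B + 6*B²)*(-8) = -48*B² - 8*B)
75 - 63*E(C) = 75 - (-504)*20*(1 + 6*20) = 75 - (-504)*20*(1 + 120) = 75 - (-504)*20*121 = 75 - 63*(-19360) = 75 + 1219680 = 1219755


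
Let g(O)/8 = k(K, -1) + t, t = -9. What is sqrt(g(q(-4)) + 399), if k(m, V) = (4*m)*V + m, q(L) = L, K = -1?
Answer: 3*sqrt(39) ≈ 18.735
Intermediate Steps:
k(m, V) = m + 4*V*m (k(m, V) = 4*V*m + m = m + 4*V*m)
g(O) = -48 (g(O) = 8*(-(1 + 4*(-1)) - 9) = 8*(-(1 - 4) - 9) = 8*(-1*(-3) - 9) = 8*(3 - 9) = 8*(-6) = -48)
sqrt(g(q(-4)) + 399) = sqrt(-48 + 399) = sqrt(351) = 3*sqrt(39)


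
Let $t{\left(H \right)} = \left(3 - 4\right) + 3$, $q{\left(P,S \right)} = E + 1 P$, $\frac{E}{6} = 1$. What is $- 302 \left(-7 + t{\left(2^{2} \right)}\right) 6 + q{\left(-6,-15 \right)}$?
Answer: $9060$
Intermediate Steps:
$E = 6$ ($E = 6 \cdot 1 = 6$)
$q{\left(P,S \right)} = 6 + P$ ($q{\left(P,S \right)} = 6 + 1 P = 6 + P$)
$t{\left(H \right)} = 2$ ($t{\left(H \right)} = -1 + 3 = 2$)
$- 302 \left(-7 + t{\left(2^{2} \right)}\right) 6 + q{\left(-6,-15 \right)} = - 302 \left(-7 + 2\right) 6 + \left(6 - 6\right) = - 302 \left(\left(-5\right) 6\right) + 0 = \left(-302\right) \left(-30\right) + 0 = 9060 + 0 = 9060$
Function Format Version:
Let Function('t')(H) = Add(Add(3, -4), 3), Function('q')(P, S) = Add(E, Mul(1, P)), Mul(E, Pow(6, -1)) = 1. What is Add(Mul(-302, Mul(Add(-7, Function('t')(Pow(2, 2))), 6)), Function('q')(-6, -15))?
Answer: 9060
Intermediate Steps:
E = 6 (E = Mul(6, 1) = 6)
Function('q')(P, S) = Add(6, P) (Function('q')(P, S) = Add(6, Mul(1, P)) = Add(6, P))
Function('t')(H) = 2 (Function('t')(H) = Add(-1, 3) = 2)
Add(Mul(-302, Mul(Add(-7, Function('t')(Pow(2, 2))), 6)), Function('q')(-6, -15)) = Add(Mul(-302, Mul(Add(-7, 2), 6)), Add(6, -6)) = Add(Mul(-302, Mul(-5, 6)), 0) = Add(Mul(-302, -30), 0) = Add(9060, 0) = 9060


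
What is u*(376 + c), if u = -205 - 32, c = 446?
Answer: -194814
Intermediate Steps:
u = -237
u*(376 + c) = -237*(376 + 446) = -237*822 = -194814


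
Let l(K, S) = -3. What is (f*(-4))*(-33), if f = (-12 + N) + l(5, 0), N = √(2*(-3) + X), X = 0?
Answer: -1980 + 132*I*√6 ≈ -1980.0 + 323.33*I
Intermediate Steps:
N = I*√6 (N = √(2*(-3) + 0) = √(-6 + 0) = √(-6) = I*√6 ≈ 2.4495*I)
f = -15 + I*√6 (f = (-12 + I*√6) - 3 = -15 + I*√6 ≈ -15.0 + 2.4495*I)
(f*(-4))*(-33) = ((-15 + I*√6)*(-4))*(-33) = (60 - 4*I*√6)*(-33) = -1980 + 132*I*√6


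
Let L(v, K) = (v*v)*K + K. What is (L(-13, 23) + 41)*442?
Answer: 1746342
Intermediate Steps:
L(v, K) = K + K*v**2 (L(v, K) = v**2*K + K = K*v**2 + K = K + K*v**2)
(L(-13, 23) + 41)*442 = (23*(1 + (-13)**2) + 41)*442 = (23*(1 + 169) + 41)*442 = (23*170 + 41)*442 = (3910 + 41)*442 = 3951*442 = 1746342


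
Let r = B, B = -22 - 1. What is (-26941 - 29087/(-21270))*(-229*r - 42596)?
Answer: 7129913446469/7090 ≈ 1.0056e+9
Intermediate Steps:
B = -23
r = -23
(-26941 - 29087/(-21270))*(-229*r - 42596) = (-26941 - 29087/(-21270))*(-229*(-23) - 42596) = (-26941 - 29087*(-1/21270))*(5267 - 42596) = (-26941 + 29087/21270)*(-37329) = -573005983/21270*(-37329) = 7129913446469/7090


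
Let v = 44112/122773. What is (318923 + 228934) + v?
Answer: 67262091573/122773 ≈ 5.4786e+5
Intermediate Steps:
v = 44112/122773 (v = 44112*(1/122773) = 44112/122773 ≈ 0.35930)
(318923 + 228934) + v = (318923 + 228934) + 44112/122773 = 547857 + 44112/122773 = 67262091573/122773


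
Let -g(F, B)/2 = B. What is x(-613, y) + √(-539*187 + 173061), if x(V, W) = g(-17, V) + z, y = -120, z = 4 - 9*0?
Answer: 1230 + 2*√18067 ≈ 1498.8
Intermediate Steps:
z = 4 (z = 4 + 0 = 4)
g(F, B) = -2*B
x(V, W) = 4 - 2*V (x(V, W) = -2*V + 4 = 4 - 2*V)
x(-613, y) + √(-539*187 + 173061) = (4 - 2*(-613)) + √(-539*187 + 173061) = (4 + 1226) + √(-100793 + 173061) = 1230 + √72268 = 1230 + 2*√18067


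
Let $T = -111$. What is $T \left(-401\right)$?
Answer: $44511$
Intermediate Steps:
$T \left(-401\right) = \left(-111\right) \left(-401\right) = 44511$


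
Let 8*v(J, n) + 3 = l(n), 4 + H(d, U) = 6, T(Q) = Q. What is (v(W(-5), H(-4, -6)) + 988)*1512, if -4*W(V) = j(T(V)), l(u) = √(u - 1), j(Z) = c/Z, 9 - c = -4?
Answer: 1493478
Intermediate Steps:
c = 13 (c = 9 - 1*(-4) = 9 + 4 = 13)
j(Z) = 13/Z
l(u) = √(-1 + u)
H(d, U) = 2 (H(d, U) = -4 + 6 = 2)
W(V) = -13/(4*V)
v(J, n) = -3/8 + √(-1 + n)/8
(v(W(-5), H(-4, -6)) + 988)*1512 = ((-3/8 + √(-1 + 2)/8) + 988)*1512 = ((-3/8 + √1/8) + 988)*1512 = ((-3/8 + (⅛)*1) + 988)*1512 = ((-3/8 + ⅛) + 988)*1512 = (-¼ + 988)*1512 = (3951/4)*1512 = 1493478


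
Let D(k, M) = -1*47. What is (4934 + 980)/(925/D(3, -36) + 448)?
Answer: 277958/20131 ≈ 13.807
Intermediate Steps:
D(k, M) = -47
(4934 + 980)/(925/D(3, -36) + 448) = (4934 + 980)/(925/(-47) + 448) = 5914/(925*(-1/47) + 448) = 5914/(-925/47 + 448) = 5914/(20131/47) = 5914*(47/20131) = 277958/20131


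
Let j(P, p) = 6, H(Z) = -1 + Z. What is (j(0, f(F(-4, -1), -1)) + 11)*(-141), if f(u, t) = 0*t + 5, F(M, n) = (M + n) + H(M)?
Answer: -2397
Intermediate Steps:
F(M, n) = -1 + n + 2*M (F(M, n) = (M + n) + (-1 + M) = -1 + n + 2*M)
f(u, t) = 5 (f(u, t) = 0 + 5 = 5)
(j(0, f(F(-4, -1), -1)) + 11)*(-141) = (6 + 11)*(-141) = 17*(-141) = -2397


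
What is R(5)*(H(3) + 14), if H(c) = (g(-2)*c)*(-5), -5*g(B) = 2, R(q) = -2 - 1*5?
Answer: -140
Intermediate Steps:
R(q) = -7 (R(q) = -2 - 5 = -7)
g(B) = -⅖ (g(B) = -⅕*2 = -⅖)
H(c) = 2*c (H(c) = -2*c/5*(-5) = 2*c)
R(5)*(H(3) + 14) = -7*(2*3 + 14) = -7*(6 + 14) = -7*20 = -140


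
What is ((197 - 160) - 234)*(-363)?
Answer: 71511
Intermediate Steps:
((197 - 160) - 234)*(-363) = (37 - 234)*(-363) = -197*(-363) = 71511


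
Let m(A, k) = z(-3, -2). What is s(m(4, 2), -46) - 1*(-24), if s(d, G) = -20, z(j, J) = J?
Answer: 4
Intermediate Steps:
m(A, k) = -2
s(m(4, 2), -46) - 1*(-24) = -20 - 1*(-24) = -20 + 24 = 4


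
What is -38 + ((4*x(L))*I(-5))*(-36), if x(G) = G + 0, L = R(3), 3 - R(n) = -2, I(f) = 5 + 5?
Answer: -7238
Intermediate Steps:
I(f) = 10
R(n) = 5 (R(n) = 3 - 1*(-2) = 3 + 2 = 5)
L = 5
x(G) = G
-38 + ((4*x(L))*I(-5))*(-36) = -38 + ((4*5)*10)*(-36) = -38 + (20*10)*(-36) = -38 + 200*(-36) = -38 - 7200 = -7238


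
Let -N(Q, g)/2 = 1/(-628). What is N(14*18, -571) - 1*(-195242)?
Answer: 61305989/314 ≈ 1.9524e+5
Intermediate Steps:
N(Q, g) = 1/314 (N(Q, g) = -2/(-628) = -2*(-1/628) = 1/314)
N(14*18, -571) - 1*(-195242) = 1/314 - 1*(-195242) = 1/314 + 195242 = 61305989/314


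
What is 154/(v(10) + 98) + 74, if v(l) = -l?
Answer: 303/4 ≈ 75.750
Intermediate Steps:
154/(v(10) + 98) + 74 = 154/(-1*10 + 98) + 74 = 154/(-10 + 98) + 74 = 154/88 + 74 = (1/88)*154 + 74 = 7/4 + 74 = 303/4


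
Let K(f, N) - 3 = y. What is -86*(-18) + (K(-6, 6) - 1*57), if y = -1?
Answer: 1493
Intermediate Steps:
K(f, N) = 2 (K(f, N) = 3 - 1 = 2)
-86*(-18) + (K(-6, 6) - 1*57) = -86*(-18) + (2 - 1*57) = 1548 + (2 - 57) = 1548 - 55 = 1493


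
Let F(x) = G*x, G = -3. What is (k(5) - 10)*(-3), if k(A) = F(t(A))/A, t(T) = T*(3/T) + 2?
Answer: 39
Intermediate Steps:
t(T) = 5 (t(T) = 3 + 2 = 5)
F(x) = -3*x
k(A) = -15/A (k(A) = (-3*5)/A = -15/A)
(k(5) - 10)*(-3) = (-15/5 - 10)*(-3) = (-15*1/5 - 10)*(-3) = (-3 - 10)*(-3) = -13*(-3) = 39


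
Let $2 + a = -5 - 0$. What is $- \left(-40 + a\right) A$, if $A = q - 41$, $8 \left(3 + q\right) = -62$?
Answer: $- \frac{9729}{4} \approx -2432.3$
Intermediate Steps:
$a = -7$ ($a = -2 - 5 = -7$)
$q = - \frac{43}{4}$ ($q = -3 + \frac{1}{8} \left(-62\right) = -3 - \frac{31}{4} = - \frac{43}{4} \approx -10.75$)
$A = - \frac{207}{4}$ ($A = - \frac{43}{4} - 41 = - \frac{207}{4} \approx -51.75$)
$- \left(-40 + a\right) A = - \frac{\left(-40 - 7\right) \left(-207\right)}{4} = - \frac{\left(-47\right) \left(-207\right)}{4} = \left(-1\right) \frac{9729}{4} = - \frac{9729}{4}$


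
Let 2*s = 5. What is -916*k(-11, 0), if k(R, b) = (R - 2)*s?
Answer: 29770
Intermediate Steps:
s = 5/2 (s = (½)*5 = 5/2 ≈ 2.5000)
k(R, b) = -5 + 5*R/2 (k(R, b) = (R - 2)*(5/2) = (-2 + R)*(5/2) = -5 + 5*R/2)
-916*k(-11, 0) = -916*(-5 + (5/2)*(-11)) = -916*(-5 - 55/2) = -916*(-65/2) = 29770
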